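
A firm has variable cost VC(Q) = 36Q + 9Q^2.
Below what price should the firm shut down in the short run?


AVC(Q) = VC(Q)/Q = 36 + 9Q
AVC is increasing in Q, so minimum AVC is at Q -> 0+.
Min AVC = 36
The firm should shut down if P < 36.

36


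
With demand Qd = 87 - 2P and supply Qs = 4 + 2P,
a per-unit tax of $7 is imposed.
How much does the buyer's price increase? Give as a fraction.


With a per-unit tax, the buyer's price increase depends on relative slopes.
Supply slope: d = 2, Demand slope: b = 2
Buyer's price increase = d * tax / (b + d)
= 2 * 7 / (2 + 2)
= 14 / 4 = 7/2

7/2


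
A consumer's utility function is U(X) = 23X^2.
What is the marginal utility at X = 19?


MU = dU/dX = 23*2*X^(2-1)
MU = 46*X^1
At X = 19:
MU = 46 * 19^1
MU = 46 * 19 = 874

874


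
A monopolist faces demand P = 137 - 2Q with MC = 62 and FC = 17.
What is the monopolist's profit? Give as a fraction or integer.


MR = MC: 137 - 4Q = 62
Q* = 75/4
P* = 137 - 2*75/4 = 199/2
Profit = (P* - MC)*Q* - FC
= (199/2 - 62)*75/4 - 17
= 75/2*75/4 - 17
= 5625/8 - 17 = 5489/8

5489/8


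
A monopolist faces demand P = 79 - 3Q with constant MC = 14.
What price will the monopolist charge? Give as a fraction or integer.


MR = 79 - 6Q
Set MR = MC: 79 - 6Q = 14
Q* = 65/6
Substitute into demand:
P* = 79 - 3*65/6 = 93/2

93/2


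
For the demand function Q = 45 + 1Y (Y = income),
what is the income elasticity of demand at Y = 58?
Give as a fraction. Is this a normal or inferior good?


dQ/dY = 1
At Y = 58: Q = 45 + 1*58 = 103
Ey = (dQ/dY)(Y/Q) = 1 * 58 / 103 = 58/103
Since Ey > 0, this is a normal good.

58/103 (normal good)


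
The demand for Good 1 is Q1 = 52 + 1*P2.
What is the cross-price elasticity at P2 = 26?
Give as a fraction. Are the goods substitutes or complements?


dQ1/dP2 = 1
At P2 = 26: Q1 = 52 + 1*26 = 78
Exy = (dQ1/dP2)(P2/Q1) = 1 * 26 / 78 = 1/3
Since Exy > 0, the goods are substitutes.

1/3 (substitutes)


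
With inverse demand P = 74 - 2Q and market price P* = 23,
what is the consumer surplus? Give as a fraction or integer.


Maximum willingness to pay (at Q=0): P_max = 74
Quantity demanded at P* = 23:
Q* = (74 - 23)/2 = 51/2
CS = (1/2) * Q* * (P_max - P*)
CS = (1/2) * 51/2 * (74 - 23)
CS = (1/2) * 51/2 * 51 = 2601/4

2601/4


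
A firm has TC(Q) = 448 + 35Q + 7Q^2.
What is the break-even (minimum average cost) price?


AC(Q) = 448/Q + 35 + 7Q
To minimize: dAC/dQ = -448/Q^2 + 7 = 0
Q^2 = 448/7 = 64
Q* = 8
Min AC = 448/8 + 35 + 7*8
Min AC = 56 + 35 + 56 = 147

147


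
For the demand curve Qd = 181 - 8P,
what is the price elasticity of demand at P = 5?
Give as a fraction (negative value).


dQ/dP = -8
At P = 5: Q = 181 - 8*5 = 141
E = (dQ/dP)(P/Q) = (-8)(5/141) = -40/141

-40/141


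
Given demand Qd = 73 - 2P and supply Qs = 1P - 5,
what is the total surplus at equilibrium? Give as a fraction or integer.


Find equilibrium: 73 - 2P = 1P - 5
73 + 5 = 3P
P* = 78/3 = 26
Q* = 1*26 - 5 = 21
Inverse demand: P = 73/2 - Q/2, so P_max = 73/2
Inverse supply: P = 5 + Q/1, so P_min = 5
CS = (1/2) * 21 * (73/2 - 26) = 441/4
PS = (1/2) * 21 * (26 - 5) = 441/2
TS = CS + PS = 441/4 + 441/2 = 1323/4

1323/4


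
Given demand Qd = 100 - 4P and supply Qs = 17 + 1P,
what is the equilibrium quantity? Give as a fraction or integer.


First find equilibrium price:
100 - 4P = 17 + 1P
P* = 83/5 = 83/5
Then substitute into demand:
Q* = 100 - 4 * 83/5 = 168/5

168/5


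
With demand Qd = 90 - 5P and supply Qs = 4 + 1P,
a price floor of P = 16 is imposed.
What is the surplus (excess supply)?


At P = 16:
Qd = 90 - 5*16 = 10
Qs = 4 + 1*16 = 20
Surplus = Qs - Qd = 20 - 10 = 10

10


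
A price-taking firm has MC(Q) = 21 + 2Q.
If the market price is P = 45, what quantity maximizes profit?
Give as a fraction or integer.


In perfect competition, profit is maximized where P = MC.
45 = 21 + 2Q
24 = 2Q
Q* = 24/2 = 12

12


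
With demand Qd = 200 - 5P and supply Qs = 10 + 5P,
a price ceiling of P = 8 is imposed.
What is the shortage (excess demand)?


At P = 8:
Qd = 200 - 5*8 = 160
Qs = 10 + 5*8 = 50
Shortage = Qd - Qs = 160 - 50 = 110

110


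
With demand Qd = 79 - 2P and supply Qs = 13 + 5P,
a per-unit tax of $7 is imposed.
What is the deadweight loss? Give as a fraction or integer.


Pre-tax equilibrium quantity: Q* = 421/7
Post-tax equilibrium quantity: Q_tax = 351/7
Reduction in quantity: Q* - Q_tax = 10
DWL = (1/2) * tax * (Q* - Q_tax)
DWL = (1/2) * 7 * 10 = 35

35


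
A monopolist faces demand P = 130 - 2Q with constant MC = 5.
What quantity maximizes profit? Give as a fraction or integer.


TR = P*Q = (130 - 2Q)Q = 130Q - 2Q^2
MR = dTR/dQ = 130 - 4Q
Set MR = MC:
130 - 4Q = 5
125 = 4Q
Q* = 125/4 = 125/4

125/4


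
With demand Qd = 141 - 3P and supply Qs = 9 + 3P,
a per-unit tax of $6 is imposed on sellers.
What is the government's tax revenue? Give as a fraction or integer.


With tax on sellers, new supply: Qs' = 9 + 3(P - 6)
= 3P - 9
New equilibrium quantity:
Q_new = 66
Tax revenue = tax * Q_new = 6 * 66 = 396

396


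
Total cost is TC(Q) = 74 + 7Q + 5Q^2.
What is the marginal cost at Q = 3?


MC = dTC/dQ = 7 + 2*5*Q
At Q = 3:
MC = 7 + 10*3
MC = 7 + 30 = 37

37


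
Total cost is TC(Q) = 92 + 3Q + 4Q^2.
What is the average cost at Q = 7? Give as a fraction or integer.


TC(7) = 92 + 3*7 + 4*7^2
TC(7) = 92 + 21 + 196 = 309
AC = TC/Q = 309/7 = 309/7

309/7


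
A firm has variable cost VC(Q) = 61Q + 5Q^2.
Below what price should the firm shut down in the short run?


AVC(Q) = VC(Q)/Q = 61 + 5Q
AVC is increasing in Q, so minimum AVC is at Q -> 0+.
Min AVC = 61
The firm should shut down if P < 61.

61


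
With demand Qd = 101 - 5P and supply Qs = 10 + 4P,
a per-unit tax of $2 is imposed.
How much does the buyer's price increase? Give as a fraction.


With a per-unit tax, the buyer's price increase depends on relative slopes.
Supply slope: d = 4, Demand slope: b = 5
Buyer's price increase = d * tax / (b + d)
= 4 * 2 / (5 + 4)
= 8 / 9 = 8/9

8/9


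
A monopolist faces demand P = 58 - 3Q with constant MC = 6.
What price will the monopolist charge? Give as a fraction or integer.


MR = 58 - 6Q
Set MR = MC: 58 - 6Q = 6
Q* = 26/3
Substitute into demand:
P* = 58 - 3*26/3 = 32

32


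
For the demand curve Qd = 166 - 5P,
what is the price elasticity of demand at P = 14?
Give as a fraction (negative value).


dQ/dP = -5
At P = 14: Q = 166 - 5*14 = 96
E = (dQ/dP)(P/Q) = (-5)(14/96) = -35/48

-35/48


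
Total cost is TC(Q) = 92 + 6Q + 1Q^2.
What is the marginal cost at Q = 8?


MC = dTC/dQ = 6 + 2*1*Q
At Q = 8:
MC = 6 + 2*8
MC = 6 + 16 = 22

22


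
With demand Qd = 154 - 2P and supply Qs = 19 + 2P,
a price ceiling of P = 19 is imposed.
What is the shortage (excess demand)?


At P = 19:
Qd = 154 - 2*19 = 116
Qs = 19 + 2*19 = 57
Shortage = Qd - Qs = 116 - 57 = 59

59


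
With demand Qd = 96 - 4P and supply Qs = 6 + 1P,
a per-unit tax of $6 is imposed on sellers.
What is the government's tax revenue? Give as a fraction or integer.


With tax on sellers, new supply: Qs' = 6 + 1(P - 6)
= 0 + 1P
New equilibrium quantity:
Q_new = 96/5
Tax revenue = tax * Q_new = 6 * 96/5 = 576/5

576/5


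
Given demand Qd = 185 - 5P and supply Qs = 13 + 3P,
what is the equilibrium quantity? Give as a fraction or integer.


First find equilibrium price:
185 - 5P = 13 + 3P
P* = 172/8 = 43/2
Then substitute into demand:
Q* = 185 - 5 * 43/2 = 155/2

155/2


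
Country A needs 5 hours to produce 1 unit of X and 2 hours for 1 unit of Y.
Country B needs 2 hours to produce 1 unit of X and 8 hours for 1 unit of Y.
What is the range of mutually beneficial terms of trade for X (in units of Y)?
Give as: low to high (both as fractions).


Opportunity cost of X for Country A = hours_X / hours_Y = 5/2 = 5/2 units of Y
Opportunity cost of X for Country B = hours_X / hours_Y = 2/8 = 1/4 units of Y
Terms of trade must be between the two opportunity costs.
Range: 1/4 to 5/2

1/4 to 5/2


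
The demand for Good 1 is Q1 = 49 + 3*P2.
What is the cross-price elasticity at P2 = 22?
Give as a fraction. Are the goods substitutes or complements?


dQ1/dP2 = 3
At P2 = 22: Q1 = 49 + 3*22 = 115
Exy = (dQ1/dP2)(P2/Q1) = 3 * 22 / 115 = 66/115
Since Exy > 0, the goods are substitutes.

66/115 (substitutes)


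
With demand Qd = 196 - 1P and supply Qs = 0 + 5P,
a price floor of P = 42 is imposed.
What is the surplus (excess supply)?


At P = 42:
Qd = 196 - 1*42 = 154
Qs = 0 + 5*42 = 210
Surplus = Qs - Qd = 210 - 154 = 56

56


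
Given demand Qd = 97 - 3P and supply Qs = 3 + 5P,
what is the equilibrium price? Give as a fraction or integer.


At equilibrium, Qd = Qs.
97 - 3P = 3 + 5P
97 - 3 = 3P + 5P
94 = 8P
P* = 94/8 = 47/4

47/4


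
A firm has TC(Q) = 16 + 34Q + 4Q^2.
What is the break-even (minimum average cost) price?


AC(Q) = 16/Q + 34 + 4Q
To minimize: dAC/dQ = -16/Q^2 + 4 = 0
Q^2 = 16/4 = 4
Q* = 2
Min AC = 16/2 + 34 + 4*2
Min AC = 8 + 34 + 8 = 50

50


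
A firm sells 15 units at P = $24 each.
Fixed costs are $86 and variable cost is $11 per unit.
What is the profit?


Total Revenue = P * Q = 24 * 15 = $360
Total Cost = FC + VC*Q = 86 + 11*15 = $251
Profit = TR - TC = 360 - 251 = $109

$109


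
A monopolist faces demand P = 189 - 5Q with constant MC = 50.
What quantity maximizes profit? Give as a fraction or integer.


TR = P*Q = (189 - 5Q)Q = 189Q - 5Q^2
MR = dTR/dQ = 189 - 10Q
Set MR = MC:
189 - 10Q = 50
139 = 10Q
Q* = 139/10 = 139/10

139/10


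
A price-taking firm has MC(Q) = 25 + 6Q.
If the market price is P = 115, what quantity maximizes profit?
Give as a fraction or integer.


In perfect competition, profit is maximized where P = MC.
115 = 25 + 6Q
90 = 6Q
Q* = 90/6 = 15

15


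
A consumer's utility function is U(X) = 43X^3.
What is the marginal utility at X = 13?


MU = dU/dX = 43*3*X^(3-1)
MU = 129*X^2
At X = 13:
MU = 129 * 13^2
MU = 129 * 169 = 21801

21801


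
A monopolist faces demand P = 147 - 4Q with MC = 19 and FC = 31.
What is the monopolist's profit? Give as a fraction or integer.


MR = MC: 147 - 8Q = 19
Q* = 16
P* = 147 - 4*16 = 83
Profit = (P* - MC)*Q* - FC
= (83 - 19)*16 - 31
= 64*16 - 31
= 1024 - 31 = 993

993


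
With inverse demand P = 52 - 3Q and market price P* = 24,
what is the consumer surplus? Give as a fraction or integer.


Maximum willingness to pay (at Q=0): P_max = 52
Quantity demanded at P* = 24:
Q* = (52 - 24)/3 = 28/3
CS = (1/2) * Q* * (P_max - P*)
CS = (1/2) * 28/3 * (52 - 24)
CS = (1/2) * 28/3 * 28 = 392/3

392/3


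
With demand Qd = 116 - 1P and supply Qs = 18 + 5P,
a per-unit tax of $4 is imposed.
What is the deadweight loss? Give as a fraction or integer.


Pre-tax equilibrium quantity: Q* = 299/3
Post-tax equilibrium quantity: Q_tax = 289/3
Reduction in quantity: Q* - Q_tax = 10/3
DWL = (1/2) * tax * (Q* - Q_tax)
DWL = (1/2) * 4 * 10/3 = 20/3

20/3


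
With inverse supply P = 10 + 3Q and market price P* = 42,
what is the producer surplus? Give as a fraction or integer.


Minimum supply price (at Q=0): P_min = 10
Quantity supplied at P* = 42:
Q* = (42 - 10)/3 = 32/3
PS = (1/2) * Q* * (P* - P_min)
PS = (1/2) * 32/3 * (42 - 10)
PS = (1/2) * 32/3 * 32 = 512/3

512/3


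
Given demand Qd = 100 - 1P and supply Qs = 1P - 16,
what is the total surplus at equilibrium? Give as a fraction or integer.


Find equilibrium: 100 - 1P = 1P - 16
100 + 16 = 2P
P* = 116/2 = 58
Q* = 1*58 - 16 = 42
Inverse demand: P = 100 - Q/1, so P_max = 100
Inverse supply: P = 16 + Q/1, so P_min = 16
CS = (1/2) * 42 * (100 - 58) = 882
PS = (1/2) * 42 * (58 - 16) = 882
TS = CS + PS = 882 + 882 = 1764

1764


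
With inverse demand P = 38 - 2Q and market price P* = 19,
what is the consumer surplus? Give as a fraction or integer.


Maximum willingness to pay (at Q=0): P_max = 38
Quantity demanded at P* = 19:
Q* = (38 - 19)/2 = 19/2
CS = (1/2) * Q* * (P_max - P*)
CS = (1/2) * 19/2 * (38 - 19)
CS = (1/2) * 19/2 * 19 = 361/4

361/4


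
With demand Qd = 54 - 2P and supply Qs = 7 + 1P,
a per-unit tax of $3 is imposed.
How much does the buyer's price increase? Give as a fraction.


With a per-unit tax, the buyer's price increase depends on relative slopes.
Supply slope: d = 1, Demand slope: b = 2
Buyer's price increase = d * tax / (b + d)
= 1 * 3 / (2 + 1)
= 3 / 3 = 1

1


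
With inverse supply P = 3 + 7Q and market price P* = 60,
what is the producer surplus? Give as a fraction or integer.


Minimum supply price (at Q=0): P_min = 3
Quantity supplied at P* = 60:
Q* = (60 - 3)/7 = 57/7
PS = (1/2) * Q* * (P* - P_min)
PS = (1/2) * 57/7 * (60 - 3)
PS = (1/2) * 57/7 * 57 = 3249/14

3249/14


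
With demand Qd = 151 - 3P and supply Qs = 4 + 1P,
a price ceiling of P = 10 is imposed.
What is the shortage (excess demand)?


At P = 10:
Qd = 151 - 3*10 = 121
Qs = 4 + 1*10 = 14
Shortage = Qd - Qs = 121 - 14 = 107

107


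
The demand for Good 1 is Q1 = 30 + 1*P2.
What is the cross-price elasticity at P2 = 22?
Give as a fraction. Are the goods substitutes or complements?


dQ1/dP2 = 1
At P2 = 22: Q1 = 30 + 1*22 = 52
Exy = (dQ1/dP2)(P2/Q1) = 1 * 22 / 52 = 11/26
Since Exy > 0, the goods are substitutes.

11/26 (substitutes)


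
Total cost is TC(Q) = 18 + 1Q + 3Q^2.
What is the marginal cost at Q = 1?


MC = dTC/dQ = 1 + 2*3*Q
At Q = 1:
MC = 1 + 6*1
MC = 1 + 6 = 7

7


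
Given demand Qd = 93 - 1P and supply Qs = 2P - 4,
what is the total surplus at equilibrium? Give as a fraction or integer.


Find equilibrium: 93 - 1P = 2P - 4
93 + 4 = 3P
P* = 97/3 = 97/3
Q* = 2*97/3 - 4 = 182/3
Inverse demand: P = 93 - Q/1, so P_max = 93
Inverse supply: P = 2 + Q/2, so P_min = 2
CS = (1/2) * 182/3 * (93 - 97/3) = 16562/9
PS = (1/2) * 182/3 * (97/3 - 2) = 8281/9
TS = CS + PS = 16562/9 + 8281/9 = 8281/3

8281/3


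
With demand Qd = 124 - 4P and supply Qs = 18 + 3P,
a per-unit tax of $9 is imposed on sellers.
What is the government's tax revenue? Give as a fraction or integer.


With tax on sellers, new supply: Qs' = 18 + 3(P - 9)
= 3P - 9
New equilibrium quantity:
Q_new = 48
Tax revenue = tax * Q_new = 9 * 48 = 432

432


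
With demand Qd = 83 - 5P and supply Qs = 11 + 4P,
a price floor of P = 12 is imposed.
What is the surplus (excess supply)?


At P = 12:
Qd = 83 - 5*12 = 23
Qs = 11 + 4*12 = 59
Surplus = Qs - Qd = 59 - 23 = 36

36


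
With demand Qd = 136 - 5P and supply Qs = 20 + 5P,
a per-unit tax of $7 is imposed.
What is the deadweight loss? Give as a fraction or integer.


Pre-tax equilibrium quantity: Q* = 78
Post-tax equilibrium quantity: Q_tax = 121/2
Reduction in quantity: Q* - Q_tax = 35/2
DWL = (1/2) * tax * (Q* - Q_tax)
DWL = (1/2) * 7 * 35/2 = 245/4

245/4


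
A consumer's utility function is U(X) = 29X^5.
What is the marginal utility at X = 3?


MU = dU/dX = 29*5*X^(5-1)
MU = 145*X^4
At X = 3:
MU = 145 * 3^4
MU = 145 * 81 = 11745

11745


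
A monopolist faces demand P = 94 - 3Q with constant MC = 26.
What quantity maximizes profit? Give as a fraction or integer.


TR = P*Q = (94 - 3Q)Q = 94Q - 3Q^2
MR = dTR/dQ = 94 - 6Q
Set MR = MC:
94 - 6Q = 26
68 = 6Q
Q* = 68/6 = 34/3

34/3


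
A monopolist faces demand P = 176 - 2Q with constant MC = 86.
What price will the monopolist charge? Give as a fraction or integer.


MR = 176 - 4Q
Set MR = MC: 176 - 4Q = 86
Q* = 45/2
Substitute into demand:
P* = 176 - 2*45/2 = 131

131


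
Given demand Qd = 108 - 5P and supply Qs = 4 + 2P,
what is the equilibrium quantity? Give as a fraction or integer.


First find equilibrium price:
108 - 5P = 4 + 2P
P* = 104/7 = 104/7
Then substitute into demand:
Q* = 108 - 5 * 104/7 = 236/7

236/7


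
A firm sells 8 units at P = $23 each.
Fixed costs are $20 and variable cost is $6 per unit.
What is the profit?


Total Revenue = P * Q = 23 * 8 = $184
Total Cost = FC + VC*Q = 20 + 6*8 = $68
Profit = TR - TC = 184 - 68 = $116

$116


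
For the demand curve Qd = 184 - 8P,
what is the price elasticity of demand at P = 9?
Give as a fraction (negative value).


dQ/dP = -8
At P = 9: Q = 184 - 8*9 = 112
E = (dQ/dP)(P/Q) = (-8)(9/112) = -9/14

-9/14


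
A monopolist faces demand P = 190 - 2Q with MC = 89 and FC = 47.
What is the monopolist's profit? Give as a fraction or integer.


MR = MC: 190 - 4Q = 89
Q* = 101/4
P* = 190 - 2*101/4 = 279/2
Profit = (P* - MC)*Q* - FC
= (279/2 - 89)*101/4 - 47
= 101/2*101/4 - 47
= 10201/8 - 47 = 9825/8

9825/8


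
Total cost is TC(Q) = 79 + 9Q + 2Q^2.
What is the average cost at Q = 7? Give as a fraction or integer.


TC(7) = 79 + 9*7 + 2*7^2
TC(7) = 79 + 63 + 98 = 240
AC = TC/Q = 240/7 = 240/7

240/7


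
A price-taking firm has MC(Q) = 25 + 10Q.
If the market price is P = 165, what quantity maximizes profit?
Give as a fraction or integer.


In perfect competition, profit is maximized where P = MC.
165 = 25 + 10Q
140 = 10Q
Q* = 140/10 = 14

14


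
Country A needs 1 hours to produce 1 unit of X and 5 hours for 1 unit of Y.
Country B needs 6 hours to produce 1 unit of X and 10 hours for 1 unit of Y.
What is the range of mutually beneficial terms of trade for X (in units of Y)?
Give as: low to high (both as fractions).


Opportunity cost of X for Country A = hours_X / hours_Y = 1/5 = 1/5 units of Y
Opportunity cost of X for Country B = hours_X / hours_Y = 6/10 = 3/5 units of Y
Terms of trade must be between the two opportunity costs.
Range: 1/5 to 3/5

1/5 to 3/5


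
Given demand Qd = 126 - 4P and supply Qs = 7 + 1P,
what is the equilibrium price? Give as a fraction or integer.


At equilibrium, Qd = Qs.
126 - 4P = 7 + 1P
126 - 7 = 4P + 1P
119 = 5P
P* = 119/5 = 119/5

119/5


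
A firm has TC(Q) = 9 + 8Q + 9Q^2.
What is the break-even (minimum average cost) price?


AC(Q) = 9/Q + 8 + 9Q
To minimize: dAC/dQ = -9/Q^2 + 9 = 0
Q^2 = 9/9 = 1
Q* = 1
Min AC = 9/1 + 8 + 9*1
Min AC = 9 + 8 + 9 = 26

26


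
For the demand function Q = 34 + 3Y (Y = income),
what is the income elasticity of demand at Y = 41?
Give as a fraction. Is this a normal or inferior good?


dQ/dY = 3
At Y = 41: Q = 34 + 3*41 = 157
Ey = (dQ/dY)(Y/Q) = 3 * 41 / 157 = 123/157
Since Ey > 0, this is a normal good.

123/157 (normal good)


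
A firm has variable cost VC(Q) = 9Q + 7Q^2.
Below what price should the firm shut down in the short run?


AVC(Q) = VC(Q)/Q = 9 + 7Q
AVC is increasing in Q, so minimum AVC is at Q -> 0+.
Min AVC = 9
The firm should shut down if P < 9.

9


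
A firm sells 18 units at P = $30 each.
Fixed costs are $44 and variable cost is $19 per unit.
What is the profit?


Total Revenue = P * Q = 30 * 18 = $540
Total Cost = FC + VC*Q = 44 + 19*18 = $386
Profit = TR - TC = 540 - 386 = $154

$154


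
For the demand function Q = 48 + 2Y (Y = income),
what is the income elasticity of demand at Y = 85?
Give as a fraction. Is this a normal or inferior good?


dQ/dY = 2
At Y = 85: Q = 48 + 2*85 = 218
Ey = (dQ/dY)(Y/Q) = 2 * 85 / 218 = 85/109
Since Ey > 0, this is a normal good.

85/109 (normal good)


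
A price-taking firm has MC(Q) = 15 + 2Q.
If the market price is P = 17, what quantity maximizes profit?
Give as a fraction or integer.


In perfect competition, profit is maximized where P = MC.
17 = 15 + 2Q
2 = 2Q
Q* = 2/2 = 1

1


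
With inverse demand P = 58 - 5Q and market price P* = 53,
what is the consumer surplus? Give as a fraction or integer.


Maximum willingness to pay (at Q=0): P_max = 58
Quantity demanded at P* = 53:
Q* = (58 - 53)/5 = 1
CS = (1/2) * Q* * (P_max - P*)
CS = (1/2) * 1 * (58 - 53)
CS = (1/2) * 1 * 5 = 5/2

5/2


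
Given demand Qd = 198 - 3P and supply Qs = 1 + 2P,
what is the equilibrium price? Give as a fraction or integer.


At equilibrium, Qd = Qs.
198 - 3P = 1 + 2P
198 - 1 = 3P + 2P
197 = 5P
P* = 197/5 = 197/5

197/5


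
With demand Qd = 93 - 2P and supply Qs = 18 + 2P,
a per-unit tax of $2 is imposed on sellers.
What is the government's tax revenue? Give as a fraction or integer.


With tax on sellers, new supply: Qs' = 18 + 2(P - 2)
= 14 + 2P
New equilibrium quantity:
Q_new = 107/2
Tax revenue = tax * Q_new = 2 * 107/2 = 107

107


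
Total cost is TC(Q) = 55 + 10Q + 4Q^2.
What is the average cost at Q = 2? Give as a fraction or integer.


TC(2) = 55 + 10*2 + 4*2^2
TC(2) = 55 + 20 + 16 = 91
AC = TC/Q = 91/2 = 91/2

91/2


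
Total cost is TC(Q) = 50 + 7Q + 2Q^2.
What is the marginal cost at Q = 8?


MC = dTC/dQ = 7 + 2*2*Q
At Q = 8:
MC = 7 + 4*8
MC = 7 + 32 = 39

39


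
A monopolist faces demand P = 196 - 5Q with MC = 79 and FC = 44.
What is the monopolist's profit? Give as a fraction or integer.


MR = MC: 196 - 10Q = 79
Q* = 117/10
P* = 196 - 5*117/10 = 275/2
Profit = (P* - MC)*Q* - FC
= (275/2 - 79)*117/10 - 44
= 117/2*117/10 - 44
= 13689/20 - 44 = 12809/20

12809/20


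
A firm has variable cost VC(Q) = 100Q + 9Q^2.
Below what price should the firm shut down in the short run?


AVC(Q) = VC(Q)/Q = 100 + 9Q
AVC is increasing in Q, so minimum AVC is at Q -> 0+.
Min AVC = 100
The firm should shut down if P < 100.

100


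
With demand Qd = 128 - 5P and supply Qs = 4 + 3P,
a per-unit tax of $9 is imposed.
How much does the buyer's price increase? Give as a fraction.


With a per-unit tax, the buyer's price increase depends on relative slopes.
Supply slope: d = 3, Demand slope: b = 5
Buyer's price increase = d * tax / (b + d)
= 3 * 9 / (5 + 3)
= 27 / 8 = 27/8

27/8


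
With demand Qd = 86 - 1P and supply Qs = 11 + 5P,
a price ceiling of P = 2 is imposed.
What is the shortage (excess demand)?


At P = 2:
Qd = 86 - 1*2 = 84
Qs = 11 + 5*2 = 21
Shortage = Qd - Qs = 84 - 21 = 63

63


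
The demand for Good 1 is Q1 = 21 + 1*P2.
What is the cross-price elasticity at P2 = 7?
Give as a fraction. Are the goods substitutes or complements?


dQ1/dP2 = 1
At P2 = 7: Q1 = 21 + 1*7 = 28
Exy = (dQ1/dP2)(P2/Q1) = 1 * 7 / 28 = 1/4
Since Exy > 0, the goods are substitutes.

1/4 (substitutes)


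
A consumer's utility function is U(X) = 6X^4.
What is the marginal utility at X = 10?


MU = dU/dX = 6*4*X^(4-1)
MU = 24*X^3
At X = 10:
MU = 24 * 10^3
MU = 24 * 1000 = 24000

24000


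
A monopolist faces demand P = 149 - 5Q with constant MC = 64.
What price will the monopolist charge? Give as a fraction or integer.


MR = 149 - 10Q
Set MR = MC: 149 - 10Q = 64
Q* = 17/2
Substitute into demand:
P* = 149 - 5*17/2 = 213/2

213/2


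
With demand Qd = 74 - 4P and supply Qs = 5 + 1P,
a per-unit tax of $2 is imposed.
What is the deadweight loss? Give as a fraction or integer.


Pre-tax equilibrium quantity: Q* = 94/5
Post-tax equilibrium quantity: Q_tax = 86/5
Reduction in quantity: Q* - Q_tax = 8/5
DWL = (1/2) * tax * (Q* - Q_tax)
DWL = (1/2) * 2 * 8/5 = 8/5

8/5


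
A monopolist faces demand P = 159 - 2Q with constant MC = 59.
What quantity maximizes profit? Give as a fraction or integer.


TR = P*Q = (159 - 2Q)Q = 159Q - 2Q^2
MR = dTR/dQ = 159 - 4Q
Set MR = MC:
159 - 4Q = 59
100 = 4Q
Q* = 100/4 = 25

25


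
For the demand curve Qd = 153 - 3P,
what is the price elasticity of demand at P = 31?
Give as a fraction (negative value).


dQ/dP = -3
At P = 31: Q = 153 - 3*31 = 60
E = (dQ/dP)(P/Q) = (-3)(31/60) = -31/20

-31/20


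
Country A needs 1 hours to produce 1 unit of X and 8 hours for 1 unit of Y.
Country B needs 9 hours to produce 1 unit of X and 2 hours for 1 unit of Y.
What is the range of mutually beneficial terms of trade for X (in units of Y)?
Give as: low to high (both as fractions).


Opportunity cost of X for Country A = hours_X / hours_Y = 1/8 = 1/8 units of Y
Opportunity cost of X for Country B = hours_X / hours_Y = 9/2 = 9/2 units of Y
Terms of trade must be between the two opportunity costs.
Range: 1/8 to 9/2

1/8 to 9/2


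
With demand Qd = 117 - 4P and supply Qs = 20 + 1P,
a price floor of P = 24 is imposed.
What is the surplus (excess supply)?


At P = 24:
Qd = 117 - 4*24 = 21
Qs = 20 + 1*24 = 44
Surplus = Qs - Qd = 44 - 21 = 23

23


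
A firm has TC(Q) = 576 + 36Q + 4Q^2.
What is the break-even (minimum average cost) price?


AC(Q) = 576/Q + 36 + 4Q
To minimize: dAC/dQ = -576/Q^2 + 4 = 0
Q^2 = 576/4 = 144
Q* = 12
Min AC = 576/12 + 36 + 4*12
Min AC = 48 + 36 + 48 = 132

132


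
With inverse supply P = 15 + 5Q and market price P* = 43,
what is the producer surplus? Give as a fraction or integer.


Minimum supply price (at Q=0): P_min = 15
Quantity supplied at P* = 43:
Q* = (43 - 15)/5 = 28/5
PS = (1/2) * Q* * (P* - P_min)
PS = (1/2) * 28/5 * (43 - 15)
PS = (1/2) * 28/5 * 28 = 392/5

392/5


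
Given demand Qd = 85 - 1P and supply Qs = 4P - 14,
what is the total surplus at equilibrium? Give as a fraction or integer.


Find equilibrium: 85 - 1P = 4P - 14
85 + 14 = 5P
P* = 99/5 = 99/5
Q* = 4*99/5 - 14 = 326/5
Inverse demand: P = 85 - Q/1, so P_max = 85
Inverse supply: P = 7/2 + Q/4, so P_min = 7/2
CS = (1/2) * 326/5 * (85 - 99/5) = 53138/25
PS = (1/2) * 326/5 * (99/5 - 7/2) = 26569/50
TS = CS + PS = 53138/25 + 26569/50 = 26569/10

26569/10


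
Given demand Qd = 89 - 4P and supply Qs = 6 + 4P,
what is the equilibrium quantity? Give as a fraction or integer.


First find equilibrium price:
89 - 4P = 6 + 4P
P* = 83/8 = 83/8
Then substitute into demand:
Q* = 89 - 4 * 83/8 = 95/2

95/2


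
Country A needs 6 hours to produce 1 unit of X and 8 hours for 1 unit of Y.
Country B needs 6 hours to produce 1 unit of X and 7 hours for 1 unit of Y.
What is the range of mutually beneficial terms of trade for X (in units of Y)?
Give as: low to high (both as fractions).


Opportunity cost of X for Country A = hours_X / hours_Y = 6/8 = 3/4 units of Y
Opportunity cost of X for Country B = hours_X / hours_Y = 6/7 = 6/7 units of Y
Terms of trade must be between the two opportunity costs.
Range: 3/4 to 6/7

3/4 to 6/7


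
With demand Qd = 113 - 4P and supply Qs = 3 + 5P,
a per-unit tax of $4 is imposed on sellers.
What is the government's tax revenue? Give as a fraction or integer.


With tax on sellers, new supply: Qs' = 3 + 5(P - 4)
= 5P - 17
New equilibrium quantity:
Q_new = 497/9
Tax revenue = tax * Q_new = 4 * 497/9 = 1988/9

1988/9


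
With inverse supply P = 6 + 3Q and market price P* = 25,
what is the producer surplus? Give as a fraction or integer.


Minimum supply price (at Q=0): P_min = 6
Quantity supplied at P* = 25:
Q* = (25 - 6)/3 = 19/3
PS = (1/2) * Q* * (P* - P_min)
PS = (1/2) * 19/3 * (25 - 6)
PS = (1/2) * 19/3 * 19 = 361/6

361/6


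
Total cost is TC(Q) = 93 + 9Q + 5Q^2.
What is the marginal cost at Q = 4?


MC = dTC/dQ = 9 + 2*5*Q
At Q = 4:
MC = 9 + 10*4
MC = 9 + 40 = 49

49


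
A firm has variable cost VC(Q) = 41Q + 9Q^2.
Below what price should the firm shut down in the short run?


AVC(Q) = VC(Q)/Q = 41 + 9Q
AVC is increasing in Q, so minimum AVC is at Q -> 0+.
Min AVC = 41
The firm should shut down if P < 41.

41


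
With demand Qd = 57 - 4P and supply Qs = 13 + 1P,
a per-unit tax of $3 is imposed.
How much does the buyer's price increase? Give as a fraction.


With a per-unit tax, the buyer's price increase depends on relative slopes.
Supply slope: d = 1, Demand slope: b = 4
Buyer's price increase = d * tax / (b + d)
= 1 * 3 / (4 + 1)
= 3 / 5 = 3/5

3/5


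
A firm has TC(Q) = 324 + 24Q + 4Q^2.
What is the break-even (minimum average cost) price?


AC(Q) = 324/Q + 24 + 4Q
To minimize: dAC/dQ = -324/Q^2 + 4 = 0
Q^2 = 324/4 = 81
Q* = 9
Min AC = 324/9 + 24 + 4*9
Min AC = 36 + 24 + 36 = 96

96


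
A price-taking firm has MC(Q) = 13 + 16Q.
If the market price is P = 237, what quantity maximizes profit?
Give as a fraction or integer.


In perfect competition, profit is maximized where P = MC.
237 = 13 + 16Q
224 = 16Q
Q* = 224/16 = 14

14


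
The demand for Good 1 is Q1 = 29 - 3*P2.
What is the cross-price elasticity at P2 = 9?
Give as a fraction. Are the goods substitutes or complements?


dQ1/dP2 = -3
At P2 = 9: Q1 = 29 - 3*9 = 2
Exy = (dQ1/dP2)(P2/Q1) = -3 * 9 / 2 = -27/2
Since Exy < 0, the goods are complements.

-27/2 (complements)


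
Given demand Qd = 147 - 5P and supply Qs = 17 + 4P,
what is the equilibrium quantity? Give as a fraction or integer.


First find equilibrium price:
147 - 5P = 17 + 4P
P* = 130/9 = 130/9
Then substitute into demand:
Q* = 147 - 5 * 130/9 = 673/9

673/9


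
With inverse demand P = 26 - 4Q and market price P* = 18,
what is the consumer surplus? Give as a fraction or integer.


Maximum willingness to pay (at Q=0): P_max = 26
Quantity demanded at P* = 18:
Q* = (26 - 18)/4 = 2
CS = (1/2) * Q* * (P_max - P*)
CS = (1/2) * 2 * (26 - 18)
CS = (1/2) * 2 * 8 = 8

8


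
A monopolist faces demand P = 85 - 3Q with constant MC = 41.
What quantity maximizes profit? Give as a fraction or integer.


TR = P*Q = (85 - 3Q)Q = 85Q - 3Q^2
MR = dTR/dQ = 85 - 6Q
Set MR = MC:
85 - 6Q = 41
44 = 6Q
Q* = 44/6 = 22/3

22/3


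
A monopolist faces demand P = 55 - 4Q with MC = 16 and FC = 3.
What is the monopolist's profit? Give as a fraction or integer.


MR = MC: 55 - 8Q = 16
Q* = 39/8
P* = 55 - 4*39/8 = 71/2
Profit = (P* - MC)*Q* - FC
= (71/2 - 16)*39/8 - 3
= 39/2*39/8 - 3
= 1521/16 - 3 = 1473/16

1473/16


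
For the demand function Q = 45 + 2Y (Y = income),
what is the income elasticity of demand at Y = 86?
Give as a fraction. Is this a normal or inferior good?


dQ/dY = 2
At Y = 86: Q = 45 + 2*86 = 217
Ey = (dQ/dY)(Y/Q) = 2 * 86 / 217 = 172/217
Since Ey > 0, this is a normal good.

172/217 (normal good)


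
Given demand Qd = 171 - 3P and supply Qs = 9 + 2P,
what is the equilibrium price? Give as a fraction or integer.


At equilibrium, Qd = Qs.
171 - 3P = 9 + 2P
171 - 9 = 3P + 2P
162 = 5P
P* = 162/5 = 162/5

162/5


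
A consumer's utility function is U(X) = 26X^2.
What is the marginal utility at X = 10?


MU = dU/dX = 26*2*X^(2-1)
MU = 52*X^1
At X = 10:
MU = 52 * 10^1
MU = 52 * 10 = 520

520


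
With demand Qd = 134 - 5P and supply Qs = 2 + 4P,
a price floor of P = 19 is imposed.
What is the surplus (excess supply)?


At P = 19:
Qd = 134 - 5*19 = 39
Qs = 2 + 4*19 = 78
Surplus = Qs - Qd = 78 - 39 = 39

39


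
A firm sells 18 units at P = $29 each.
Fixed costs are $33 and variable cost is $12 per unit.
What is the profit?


Total Revenue = P * Q = 29 * 18 = $522
Total Cost = FC + VC*Q = 33 + 12*18 = $249
Profit = TR - TC = 522 - 249 = $273

$273


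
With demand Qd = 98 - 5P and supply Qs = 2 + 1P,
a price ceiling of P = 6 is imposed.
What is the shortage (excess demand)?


At P = 6:
Qd = 98 - 5*6 = 68
Qs = 2 + 1*6 = 8
Shortage = Qd - Qs = 68 - 8 = 60

60


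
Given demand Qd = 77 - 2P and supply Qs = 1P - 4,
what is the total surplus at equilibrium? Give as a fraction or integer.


Find equilibrium: 77 - 2P = 1P - 4
77 + 4 = 3P
P* = 81/3 = 27
Q* = 1*27 - 4 = 23
Inverse demand: P = 77/2 - Q/2, so P_max = 77/2
Inverse supply: P = 4 + Q/1, so P_min = 4
CS = (1/2) * 23 * (77/2 - 27) = 529/4
PS = (1/2) * 23 * (27 - 4) = 529/2
TS = CS + PS = 529/4 + 529/2 = 1587/4

1587/4


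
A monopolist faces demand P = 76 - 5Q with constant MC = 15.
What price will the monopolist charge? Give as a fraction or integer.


MR = 76 - 10Q
Set MR = MC: 76 - 10Q = 15
Q* = 61/10
Substitute into demand:
P* = 76 - 5*61/10 = 91/2

91/2


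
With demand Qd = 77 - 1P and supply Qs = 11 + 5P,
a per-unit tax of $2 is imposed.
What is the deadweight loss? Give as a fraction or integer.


Pre-tax equilibrium quantity: Q* = 66
Post-tax equilibrium quantity: Q_tax = 193/3
Reduction in quantity: Q* - Q_tax = 5/3
DWL = (1/2) * tax * (Q* - Q_tax)
DWL = (1/2) * 2 * 5/3 = 5/3

5/3


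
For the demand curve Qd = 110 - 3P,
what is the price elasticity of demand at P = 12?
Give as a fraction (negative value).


dQ/dP = -3
At P = 12: Q = 110 - 3*12 = 74
E = (dQ/dP)(P/Q) = (-3)(12/74) = -18/37

-18/37


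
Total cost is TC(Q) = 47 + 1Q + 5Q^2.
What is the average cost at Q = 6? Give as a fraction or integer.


TC(6) = 47 + 1*6 + 5*6^2
TC(6) = 47 + 6 + 180 = 233
AC = TC/Q = 233/6 = 233/6

233/6


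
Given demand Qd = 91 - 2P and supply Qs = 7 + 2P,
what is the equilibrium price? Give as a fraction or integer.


At equilibrium, Qd = Qs.
91 - 2P = 7 + 2P
91 - 7 = 2P + 2P
84 = 4P
P* = 84/4 = 21

21


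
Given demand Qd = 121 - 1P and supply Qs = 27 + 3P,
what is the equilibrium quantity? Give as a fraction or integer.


First find equilibrium price:
121 - 1P = 27 + 3P
P* = 94/4 = 47/2
Then substitute into demand:
Q* = 121 - 1 * 47/2 = 195/2

195/2


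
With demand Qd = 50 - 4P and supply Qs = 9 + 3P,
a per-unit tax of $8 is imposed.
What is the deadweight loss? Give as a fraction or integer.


Pre-tax equilibrium quantity: Q* = 186/7
Post-tax equilibrium quantity: Q_tax = 90/7
Reduction in quantity: Q* - Q_tax = 96/7
DWL = (1/2) * tax * (Q* - Q_tax)
DWL = (1/2) * 8 * 96/7 = 384/7

384/7


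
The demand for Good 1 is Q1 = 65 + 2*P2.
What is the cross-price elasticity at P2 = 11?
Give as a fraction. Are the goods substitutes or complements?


dQ1/dP2 = 2
At P2 = 11: Q1 = 65 + 2*11 = 87
Exy = (dQ1/dP2)(P2/Q1) = 2 * 11 / 87 = 22/87
Since Exy > 0, the goods are substitutes.

22/87 (substitutes)


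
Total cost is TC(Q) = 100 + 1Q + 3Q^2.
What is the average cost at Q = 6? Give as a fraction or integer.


TC(6) = 100 + 1*6 + 3*6^2
TC(6) = 100 + 6 + 108 = 214
AC = TC/Q = 214/6 = 107/3

107/3


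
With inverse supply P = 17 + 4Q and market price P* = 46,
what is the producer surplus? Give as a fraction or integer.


Minimum supply price (at Q=0): P_min = 17
Quantity supplied at P* = 46:
Q* = (46 - 17)/4 = 29/4
PS = (1/2) * Q* * (P* - P_min)
PS = (1/2) * 29/4 * (46 - 17)
PS = (1/2) * 29/4 * 29 = 841/8

841/8


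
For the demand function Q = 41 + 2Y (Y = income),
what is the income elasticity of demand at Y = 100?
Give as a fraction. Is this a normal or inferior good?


dQ/dY = 2
At Y = 100: Q = 41 + 2*100 = 241
Ey = (dQ/dY)(Y/Q) = 2 * 100 / 241 = 200/241
Since Ey > 0, this is a normal good.

200/241 (normal good)


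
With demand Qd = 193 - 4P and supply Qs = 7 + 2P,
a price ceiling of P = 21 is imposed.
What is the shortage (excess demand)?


At P = 21:
Qd = 193 - 4*21 = 109
Qs = 7 + 2*21 = 49
Shortage = Qd - Qs = 109 - 49 = 60

60


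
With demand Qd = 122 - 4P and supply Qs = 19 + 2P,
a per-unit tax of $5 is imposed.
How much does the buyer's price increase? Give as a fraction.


With a per-unit tax, the buyer's price increase depends on relative slopes.
Supply slope: d = 2, Demand slope: b = 4
Buyer's price increase = d * tax / (b + d)
= 2 * 5 / (4 + 2)
= 10 / 6 = 5/3

5/3


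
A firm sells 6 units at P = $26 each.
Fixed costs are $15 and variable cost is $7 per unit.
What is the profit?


Total Revenue = P * Q = 26 * 6 = $156
Total Cost = FC + VC*Q = 15 + 7*6 = $57
Profit = TR - TC = 156 - 57 = $99

$99


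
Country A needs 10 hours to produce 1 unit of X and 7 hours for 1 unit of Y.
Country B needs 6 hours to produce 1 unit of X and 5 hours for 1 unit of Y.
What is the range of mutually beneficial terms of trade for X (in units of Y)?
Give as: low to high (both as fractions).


Opportunity cost of X for Country A = hours_X / hours_Y = 10/7 = 10/7 units of Y
Opportunity cost of X for Country B = hours_X / hours_Y = 6/5 = 6/5 units of Y
Terms of trade must be between the two opportunity costs.
Range: 6/5 to 10/7

6/5 to 10/7


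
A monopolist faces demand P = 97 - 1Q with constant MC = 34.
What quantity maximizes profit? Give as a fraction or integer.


TR = P*Q = (97 - 1Q)Q = 97Q - 1Q^2
MR = dTR/dQ = 97 - 2Q
Set MR = MC:
97 - 2Q = 34
63 = 2Q
Q* = 63/2 = 63/2

63/2


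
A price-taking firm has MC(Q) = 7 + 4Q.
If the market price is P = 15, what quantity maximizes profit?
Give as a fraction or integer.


In perfect competition, profit is maximized where P = MC.
15 = 7 + 4Q
8 = 4Q
Q* = 8/4 = 2

2


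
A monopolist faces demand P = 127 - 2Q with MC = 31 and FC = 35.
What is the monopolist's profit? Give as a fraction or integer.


MR = MC: 127 - 4Q = 31
Q* = 24
P* = 127 - 2*24 = 79
Profit = (P* - MC)*Q* - FC
= (79 - 31)*24 - 35
= 48*24 - 35
= 1152 - 35 = 1117

1117


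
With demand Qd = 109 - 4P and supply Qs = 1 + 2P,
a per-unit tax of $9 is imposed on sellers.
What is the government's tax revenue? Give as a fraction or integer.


With tax on sellers, new supply: Qs' = 1 + 2(P - 9)
= 2P - 17
New equilibrium quantity:
Q_new = 25
Tax revenue = tax * Q_new = 9 * 25 = 225

225


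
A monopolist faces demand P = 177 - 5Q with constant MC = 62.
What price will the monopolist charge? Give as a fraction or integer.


MR = 177 - 10Q
Set MR = MC: 177 - 10Q = 62
Q* = 23/2
Substitute into demand:
P* = 177 - 5*23/2 = 239/2

239/2


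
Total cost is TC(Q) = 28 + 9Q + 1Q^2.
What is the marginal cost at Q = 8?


MC = dTC/dQ = 9 + 2*1*Q
At Q = 8:
MC = 9 + 2*8
MC = 9 + 16 = 25

25


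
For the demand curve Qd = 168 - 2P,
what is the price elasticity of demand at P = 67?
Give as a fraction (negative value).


dQ/dP = -2
At P = 67: Q = 168 - 2*67 = 34
E = (dQ/dP)(P/Q) = (-2)(67/34) = -67/17

-67/17


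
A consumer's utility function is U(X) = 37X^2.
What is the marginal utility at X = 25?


MU = dU/dX = 37*2*X^(2-1)
MU = 74*X^1
At X = 25:
MU = 74 * 25^1
MU = 74 * 25 = 1850

1850


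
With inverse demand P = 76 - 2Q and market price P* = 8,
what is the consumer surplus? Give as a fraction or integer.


Maximum willingness to pay (at Q=0): P_max = 76
Quantity demanded at P* = 8:
Q* = (76 - 8)/2 = 34
CS = (1/2) * Q* * (P_max - P*)
CS = (1/2) * 34 * (76 - 8)
CS = (1/2) * 34 * 68 = 1156

1156


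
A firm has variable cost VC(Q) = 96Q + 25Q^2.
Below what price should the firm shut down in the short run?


AVC(Q) = VC(Q)/Q = 96 + 25Q
AVC is increasing in Q, so minimum AVC is at Q -> 0+.
Min AVC = 96
The firm should shut down if P < 96.

96


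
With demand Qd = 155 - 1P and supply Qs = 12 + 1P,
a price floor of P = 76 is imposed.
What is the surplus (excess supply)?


At P = 76:
Qd = 155 - 1*76 = 79
Qs = 12 + 1*76 = 88
Surplus = Qs - Qd = 88 - 79 = 9

9


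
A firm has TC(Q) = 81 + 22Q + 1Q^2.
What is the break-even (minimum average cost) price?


AC(Q) = 81/Q + 22 + 1Q
To minimize: dAC/dQ = -81/Q^2 + 1 = 0
Q^2 = 81/1 = 81
Q* = 9
Min AC = 81/9 + 22 + 1*9
Min AC = 9 + 22 + 9 = 40

40


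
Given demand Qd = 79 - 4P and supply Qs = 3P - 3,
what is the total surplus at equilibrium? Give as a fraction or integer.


Find equilibrium: 79 - 4P = 3P - 3
79 + 3 = 7P
P* = 82/7 = 82/7
Q* = 3*82/7 - 3 = 225/7
Inverse demand: P = 79/4 - Q/4, so P_max = 79/4
Inverse supply: P = 1 + Q/3, so P_min = 1
CS = (1/2) * 225/7 * (79/4 - 82/7) = 50625/392
PS = (1/2) * 225/7 * (82/7 - 1) = 16875/98
TS = CS + PS = 50625/392 + 16875/98 = 16875/56

16875/56


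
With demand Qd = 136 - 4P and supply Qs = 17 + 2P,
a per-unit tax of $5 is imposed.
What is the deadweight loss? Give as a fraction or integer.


Pre-tax equilibrium quantity: Q* = 170/3
Post-tax equilibrium quantity: Q_tax = 50
Reduction in quantity: Q* - Q_tax = 20/3
DWL = (1/2) * tax * (Q* - Q_tax)
DWL = (1/2) * 5 * 20/3 = 50/3

50/3


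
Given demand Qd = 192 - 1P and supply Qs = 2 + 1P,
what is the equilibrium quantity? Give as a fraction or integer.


First find equilibrium price:
192 - 1P = 2 + 1P
P* = 190/2 = 95
Then substitute into demand:
Q* = 192 - 1 * 95 = 97

97


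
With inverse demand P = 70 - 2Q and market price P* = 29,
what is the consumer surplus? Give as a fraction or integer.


Maximum willingness to pay (at Q=0): P_max = 70
Quantity demanded at P* = 29:
Q* = (70 - 29)/2 = 41/2
CS = (1/2) * Q* * (P_max - P*)
CS = (1/2) * 41/2 * (70 - 29)
CS = (1/2) * 41/2 * 41 = 1681/4

1681/4


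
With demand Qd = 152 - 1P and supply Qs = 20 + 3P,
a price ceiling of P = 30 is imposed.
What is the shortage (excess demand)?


At P = 30:
Qd = 152 - 1*30 = 122
Qs = 20 + 3*30 = 110
Shortage = Qd - Qs = 122 - 110 = 12

12
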